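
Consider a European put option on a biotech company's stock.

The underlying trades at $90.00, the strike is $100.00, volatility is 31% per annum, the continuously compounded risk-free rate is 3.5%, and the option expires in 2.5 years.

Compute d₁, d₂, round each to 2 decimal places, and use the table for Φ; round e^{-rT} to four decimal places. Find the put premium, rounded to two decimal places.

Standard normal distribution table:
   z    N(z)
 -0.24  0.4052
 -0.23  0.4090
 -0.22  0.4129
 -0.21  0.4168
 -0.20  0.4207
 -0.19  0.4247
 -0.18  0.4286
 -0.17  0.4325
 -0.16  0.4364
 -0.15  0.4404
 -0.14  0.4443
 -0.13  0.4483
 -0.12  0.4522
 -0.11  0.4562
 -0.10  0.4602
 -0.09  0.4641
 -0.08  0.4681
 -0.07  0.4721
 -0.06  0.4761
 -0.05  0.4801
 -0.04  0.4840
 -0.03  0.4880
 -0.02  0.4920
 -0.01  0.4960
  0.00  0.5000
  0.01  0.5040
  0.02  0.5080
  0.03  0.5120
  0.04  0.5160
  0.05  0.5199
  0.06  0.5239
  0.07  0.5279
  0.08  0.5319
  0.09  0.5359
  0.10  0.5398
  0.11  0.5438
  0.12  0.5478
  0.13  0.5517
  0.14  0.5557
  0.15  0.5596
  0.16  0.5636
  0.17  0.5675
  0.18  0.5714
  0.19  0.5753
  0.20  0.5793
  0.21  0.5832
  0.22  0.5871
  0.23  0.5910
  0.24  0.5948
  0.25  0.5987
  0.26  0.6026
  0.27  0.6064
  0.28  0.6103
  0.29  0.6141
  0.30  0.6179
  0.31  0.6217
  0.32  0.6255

$18.40

T = 2.5;  σ√T = 0.4902
d₁ = [ln(90/100) + (0.035 + 0.31²/2)·2.5] / 0.4902 = [-0.1054 + 0.2076] / 0.4902 = 0.2086 ≈ 0.21
d₂ = d₁ − σ√T = 0.2086 − 0.4902 = -0.2815 ≈ -0.28
exp(−rT) = exp(−0.035·2.5) = 0.9162
P = 100·0.9162·N(0.28) − 90·N(-0.21) = 100·0.9162·0.6103 − 90·0.4168 = 55.9157 − 37.5120 = 18.4037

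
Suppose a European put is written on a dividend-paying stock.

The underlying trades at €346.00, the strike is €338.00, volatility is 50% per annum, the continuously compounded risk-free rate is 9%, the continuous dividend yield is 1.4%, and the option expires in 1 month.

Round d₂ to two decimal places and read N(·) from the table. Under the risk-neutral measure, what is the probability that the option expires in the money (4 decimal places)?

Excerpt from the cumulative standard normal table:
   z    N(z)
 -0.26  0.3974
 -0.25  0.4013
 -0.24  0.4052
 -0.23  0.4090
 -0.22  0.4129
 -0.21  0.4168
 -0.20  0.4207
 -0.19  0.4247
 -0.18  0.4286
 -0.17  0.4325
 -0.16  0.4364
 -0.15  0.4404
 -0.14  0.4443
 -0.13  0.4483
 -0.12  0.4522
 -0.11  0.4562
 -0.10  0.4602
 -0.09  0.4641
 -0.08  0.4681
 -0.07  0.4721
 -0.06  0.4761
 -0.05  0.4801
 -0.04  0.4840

0.4483

σ√T = 0.5 × 0.2887 = 0.1443
d₁ = [ln(346/338) + (0.09 − 0.014 + 0.5²/2)·0.08333] / 0.1443 = [0.0234 + 0.0168] / 0.1443 = 0.2781 ≈ 0.28
d₂ = d₁ − σ√T = 0.2781 − 0.1443 = 0.1338 ≈ 0.13
Risk-neutral Pr[S_T < K] = N(−d₂) = N(-0.13) = 0.4483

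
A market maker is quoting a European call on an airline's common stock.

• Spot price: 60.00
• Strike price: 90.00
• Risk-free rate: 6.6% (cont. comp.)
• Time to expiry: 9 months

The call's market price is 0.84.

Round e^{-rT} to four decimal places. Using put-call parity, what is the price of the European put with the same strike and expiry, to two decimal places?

e^(−rT) = e^(−0.066·0.75) = 0.9517
Put-call parity: C − P = S − K·e^(−rT) = 60 − 90·0.9517 = 60 − 85.6530 = -25.6530
P = C − (C − P) = 0.84 − (-25.6530) = 26.4930

26.49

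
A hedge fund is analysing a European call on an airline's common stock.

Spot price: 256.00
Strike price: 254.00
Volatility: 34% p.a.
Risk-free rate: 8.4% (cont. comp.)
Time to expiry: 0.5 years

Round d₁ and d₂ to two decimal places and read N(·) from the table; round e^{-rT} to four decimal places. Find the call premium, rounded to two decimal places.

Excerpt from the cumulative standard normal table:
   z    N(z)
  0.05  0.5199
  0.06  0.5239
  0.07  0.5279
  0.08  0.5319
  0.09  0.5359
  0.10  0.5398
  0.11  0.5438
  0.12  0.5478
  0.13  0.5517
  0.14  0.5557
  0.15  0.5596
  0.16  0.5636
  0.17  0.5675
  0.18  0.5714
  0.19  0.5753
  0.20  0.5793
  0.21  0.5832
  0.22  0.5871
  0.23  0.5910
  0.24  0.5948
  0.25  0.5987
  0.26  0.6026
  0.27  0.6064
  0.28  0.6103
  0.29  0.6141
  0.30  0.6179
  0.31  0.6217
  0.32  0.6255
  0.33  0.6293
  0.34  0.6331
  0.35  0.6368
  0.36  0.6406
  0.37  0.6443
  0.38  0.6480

σ√T = 0.34·√0.5 = 0.2404
d₁ = [ln(256/254) + (0.084 + ½·0.34²)·0.5] / (σ√T) = (0.0078 + 0.0709) / 0.2404 = 0.3275 → 0.33
d₂ = 0.3275 − 0.2404 = 0.0871 → 0.09
exp(−rT) = exp(−0.084·0.5) = 0.9589
N(d₁) = N(0.33) = 0.6293;  N(d₂) = N(0.09) = 0.5359
C = 256·0.6293 − 254·0.9589·0.5359 = 161.1008 − 130.5241 = 30.5767

30.58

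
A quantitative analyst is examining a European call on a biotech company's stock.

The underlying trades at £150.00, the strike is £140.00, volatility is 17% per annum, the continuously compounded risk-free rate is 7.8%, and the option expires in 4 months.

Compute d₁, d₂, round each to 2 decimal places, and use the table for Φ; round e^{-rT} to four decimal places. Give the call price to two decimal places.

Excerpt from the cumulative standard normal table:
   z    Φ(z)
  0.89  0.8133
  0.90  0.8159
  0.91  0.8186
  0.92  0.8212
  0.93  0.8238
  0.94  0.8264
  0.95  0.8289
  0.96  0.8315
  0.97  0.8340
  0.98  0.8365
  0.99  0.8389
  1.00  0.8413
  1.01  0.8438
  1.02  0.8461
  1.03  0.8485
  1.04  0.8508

T = 0.3333;  σ√T = 0.0981
d₁ = [ln(150/140) + (0.078 + 0.17²/2)·0.3333] / 0.0981 = [0.0690 + 0.0308] / 0.0981 = 1.0169 ⇒ 1.02
d₂ = d₁ − σ√T = 1.0169 − 0.0981 = 0.9188 ⇒ 0.92
e^(−rT) = e^(−0.078·0.3333) = 0.9743
N(d₁) = N(1.02) = 0.8461;  N(d₂) = N(0.92) = 0.8212
C = 150·0.8461 − 140·0.9743·0.8212 = 126.9150 − 112.0133 = 14.9017

£14.90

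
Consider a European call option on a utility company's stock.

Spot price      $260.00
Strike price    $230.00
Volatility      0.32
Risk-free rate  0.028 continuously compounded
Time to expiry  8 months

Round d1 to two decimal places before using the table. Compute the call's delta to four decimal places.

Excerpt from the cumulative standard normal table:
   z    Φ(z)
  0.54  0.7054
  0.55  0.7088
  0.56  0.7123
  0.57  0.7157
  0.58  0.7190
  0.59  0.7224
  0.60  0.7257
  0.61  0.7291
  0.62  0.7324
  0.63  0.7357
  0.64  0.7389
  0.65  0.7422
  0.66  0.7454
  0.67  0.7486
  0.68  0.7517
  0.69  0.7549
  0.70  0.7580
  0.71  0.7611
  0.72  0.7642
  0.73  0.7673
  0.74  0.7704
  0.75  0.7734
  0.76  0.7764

0.7486

T = 0.6667;  σ√T = 0.2613
d₁ = [ln(260/230) + (0.028 + 0.32²/2)·0.6667] / 0.2613 = [0.1226 + 0.0528] / 0.2613 = 0.6713 which rounds to 0.67
N(d₁) = N(0.67) = 0.7486
Δ_call = N(d₁) = 0.7486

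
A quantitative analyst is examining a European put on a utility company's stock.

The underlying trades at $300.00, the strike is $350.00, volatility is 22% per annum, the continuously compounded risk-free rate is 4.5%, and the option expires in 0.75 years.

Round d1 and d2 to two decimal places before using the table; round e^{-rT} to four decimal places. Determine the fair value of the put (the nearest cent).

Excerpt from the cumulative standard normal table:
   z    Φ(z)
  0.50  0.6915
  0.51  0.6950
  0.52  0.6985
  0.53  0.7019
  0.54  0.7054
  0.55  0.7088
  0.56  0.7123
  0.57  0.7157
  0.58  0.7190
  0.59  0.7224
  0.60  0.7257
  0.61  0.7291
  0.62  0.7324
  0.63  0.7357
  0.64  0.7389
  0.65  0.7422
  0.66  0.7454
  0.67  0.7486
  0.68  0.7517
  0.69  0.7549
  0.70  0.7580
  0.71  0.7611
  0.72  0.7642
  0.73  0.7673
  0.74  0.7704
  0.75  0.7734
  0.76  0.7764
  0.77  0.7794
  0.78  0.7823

σ√T = 0.22 × 0.8660 = 0.1905
d₁ = [ln(300/350) + (0.045 + 0.22²/2)·0.75] / 0.1905 = [-0.1542 + 0.0519] / 0.1905 = -0.5367 ≈ -0.54
d₂ = d₁ − σ√T = -0.5367 − 0.1905 = -0.7272 ≈ -0.73
e^(−rT) = e^(−0.045·0.75) = 0.9668
N(−d₂) = N(0.73) = 0.7673;  N(−d₁) = N(0.54) = 0.7054
P = 350·0.9668·0.7673 − 300·0.7054 = 259.6390 − 211.6200 = 48.0190

$48.02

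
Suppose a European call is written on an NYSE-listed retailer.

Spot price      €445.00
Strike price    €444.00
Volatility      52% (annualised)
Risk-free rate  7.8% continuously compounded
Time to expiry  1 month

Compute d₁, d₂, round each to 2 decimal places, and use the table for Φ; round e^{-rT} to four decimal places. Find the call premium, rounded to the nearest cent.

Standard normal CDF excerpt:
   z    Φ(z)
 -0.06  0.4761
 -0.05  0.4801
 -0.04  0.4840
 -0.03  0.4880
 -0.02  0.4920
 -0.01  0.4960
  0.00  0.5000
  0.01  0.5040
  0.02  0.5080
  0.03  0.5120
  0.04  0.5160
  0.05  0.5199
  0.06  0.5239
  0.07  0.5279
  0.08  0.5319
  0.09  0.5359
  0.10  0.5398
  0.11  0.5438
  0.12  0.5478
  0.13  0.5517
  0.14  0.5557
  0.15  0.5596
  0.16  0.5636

€28.48

T = 0.08333;  σ√T = 0.1501
d₁ = [ln(445/444) + (0.078 + 0.52²/2)·0.08333] / 0.1501 = [0.0022 + 0.0178] / 0.1501 = 0.1333 ≈ 0.13
d₂ = d₁ − σ√T = 0.1333 − 0.1501 = -0.0168 ≈ -0.02
e^(−rT) = e^(−0.078·0.08333) = 0.9935
N(d₁) = N(0.13) = 0.5517;  N(d₂) = N(-0.02) = 0.4920
C = 445·0.5517 − 444·0.9935·0.4920 = 245.5065 − 217.0281 = 28.4784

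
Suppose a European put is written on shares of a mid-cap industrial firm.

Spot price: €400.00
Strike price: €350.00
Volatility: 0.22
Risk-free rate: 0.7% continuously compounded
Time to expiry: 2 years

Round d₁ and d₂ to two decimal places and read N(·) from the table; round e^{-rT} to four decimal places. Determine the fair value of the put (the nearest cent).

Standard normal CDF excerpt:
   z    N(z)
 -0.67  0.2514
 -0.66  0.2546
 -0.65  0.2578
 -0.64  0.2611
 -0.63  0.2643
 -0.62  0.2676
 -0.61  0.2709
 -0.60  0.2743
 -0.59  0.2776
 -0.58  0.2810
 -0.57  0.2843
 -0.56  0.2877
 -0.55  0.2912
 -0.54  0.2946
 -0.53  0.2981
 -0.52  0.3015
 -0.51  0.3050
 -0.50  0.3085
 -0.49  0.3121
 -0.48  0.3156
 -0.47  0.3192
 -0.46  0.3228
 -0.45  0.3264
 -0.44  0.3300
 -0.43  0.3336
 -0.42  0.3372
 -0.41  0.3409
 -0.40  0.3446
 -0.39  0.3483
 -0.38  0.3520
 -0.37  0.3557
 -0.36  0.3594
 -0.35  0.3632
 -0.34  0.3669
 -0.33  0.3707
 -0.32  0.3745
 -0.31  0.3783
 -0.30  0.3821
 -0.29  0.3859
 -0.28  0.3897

σ√T = 0.22·√2 = 0.3111
d₁ = [ln(400/350) + (0.007 + 0.22²/2)·2] / 0.3111 = [0.1335 + 0.0624] / 0.3111 = 0.6297 ⇒ 0.63
d₂ = d₁ − σ√T = 0.6297 − 0.3111 = 0.3186 ⇒ 0.32
e^(−rT) = e^(−0.007·2) = 0.9861
P = 350·0.9861·N(-0.32) − 400·N(-0.63) = 350·0.9861·0.3745 − 400·0.2643 = 129.2531 − 105.7200 = 23.5331

€23.53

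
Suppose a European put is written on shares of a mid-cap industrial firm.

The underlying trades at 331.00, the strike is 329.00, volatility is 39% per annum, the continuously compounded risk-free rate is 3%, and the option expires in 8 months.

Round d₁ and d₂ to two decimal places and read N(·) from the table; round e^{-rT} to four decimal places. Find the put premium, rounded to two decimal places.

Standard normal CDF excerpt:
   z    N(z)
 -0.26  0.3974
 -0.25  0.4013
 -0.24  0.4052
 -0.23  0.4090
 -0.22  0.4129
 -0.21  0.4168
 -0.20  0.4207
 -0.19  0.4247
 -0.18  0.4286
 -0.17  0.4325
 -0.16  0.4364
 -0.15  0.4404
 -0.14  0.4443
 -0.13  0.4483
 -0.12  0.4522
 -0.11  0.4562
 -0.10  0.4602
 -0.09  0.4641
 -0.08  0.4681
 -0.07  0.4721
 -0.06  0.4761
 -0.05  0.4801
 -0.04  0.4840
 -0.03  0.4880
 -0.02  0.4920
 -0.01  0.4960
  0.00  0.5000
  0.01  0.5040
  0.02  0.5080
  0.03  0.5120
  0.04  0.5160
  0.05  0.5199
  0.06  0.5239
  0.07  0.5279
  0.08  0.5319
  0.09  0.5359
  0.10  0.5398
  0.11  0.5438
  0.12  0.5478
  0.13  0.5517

37.41

σ√T = 0.39 × 0.8165 = 0.3184
d₁ = [ln(331/329) + (0.03 + 0.39²/2)·0.6667] / 0.3184 = [0.0061 + 0.0707] / 0.3184 = 0.2411 → 0.24
d₂ = d₁ − σ√T = 0.2411 − 0.3184 = -0.0774 → -0.08
exp(−rT) = exp(−0.03·0.6667) = 0.9802
N(−d₂) = N(0.08) = 0.5319;  N(−d₁) = N(-0.24) = 0.4052
P = 329·0.9802·0.5319 − 331·0.4052 = 171.5302 − 134.1212 = 37.4090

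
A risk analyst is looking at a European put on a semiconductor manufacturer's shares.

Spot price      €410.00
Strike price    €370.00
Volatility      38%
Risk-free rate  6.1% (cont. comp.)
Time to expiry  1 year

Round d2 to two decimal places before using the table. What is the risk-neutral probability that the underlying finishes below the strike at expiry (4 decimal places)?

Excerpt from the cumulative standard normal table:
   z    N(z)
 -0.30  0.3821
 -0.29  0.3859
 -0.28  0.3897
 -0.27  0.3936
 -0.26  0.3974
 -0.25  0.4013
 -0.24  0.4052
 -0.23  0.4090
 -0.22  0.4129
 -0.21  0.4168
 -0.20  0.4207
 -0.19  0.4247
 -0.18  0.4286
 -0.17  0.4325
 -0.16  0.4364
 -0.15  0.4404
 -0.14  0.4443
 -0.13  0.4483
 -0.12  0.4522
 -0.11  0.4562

0.4052

σ√T = 0.38 × 1.0000 = 0.3800
d₁ = [ln(410/370) + (0.061 + ½·0.38²)·1] / (σ√T) = (0.1027 + 0.1332) / 0.3800 = 0.6207 which rounds to 0.62
d₂ = 0.6207 − 0.3800 = 0.2407 which rounds to 0.24
Risk-neutral Pr[S_T < K] = N(−d₂) = N(-0.24) = 0.4052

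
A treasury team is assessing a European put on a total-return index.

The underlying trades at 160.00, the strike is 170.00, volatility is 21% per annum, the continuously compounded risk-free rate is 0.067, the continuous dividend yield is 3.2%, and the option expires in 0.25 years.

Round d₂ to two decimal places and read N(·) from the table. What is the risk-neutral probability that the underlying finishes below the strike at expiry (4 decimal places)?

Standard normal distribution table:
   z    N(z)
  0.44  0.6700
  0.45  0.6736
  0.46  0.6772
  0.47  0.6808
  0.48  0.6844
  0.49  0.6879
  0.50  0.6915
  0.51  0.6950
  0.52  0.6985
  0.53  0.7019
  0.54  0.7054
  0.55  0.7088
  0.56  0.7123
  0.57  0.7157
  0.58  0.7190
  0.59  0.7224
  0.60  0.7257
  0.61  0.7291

0.7088

σ√T = 0.21·√0.25 = 0.1050
d₁ = [ln(160/170) + (0.067 − 0.032 + 0.21²/2)·0.25] / 0.1050 = [-0.0606 + 0.0143] / 0.1050 = -0.4415 which rounds to -0.44
d₂ = d₁ − σ√T = -0.4415 − 0.1050 = -0.5465 which rounds to -0.55
Risk-neutral Pr[S_T < K] = N(−d₂) = N(0.55) = 0.7088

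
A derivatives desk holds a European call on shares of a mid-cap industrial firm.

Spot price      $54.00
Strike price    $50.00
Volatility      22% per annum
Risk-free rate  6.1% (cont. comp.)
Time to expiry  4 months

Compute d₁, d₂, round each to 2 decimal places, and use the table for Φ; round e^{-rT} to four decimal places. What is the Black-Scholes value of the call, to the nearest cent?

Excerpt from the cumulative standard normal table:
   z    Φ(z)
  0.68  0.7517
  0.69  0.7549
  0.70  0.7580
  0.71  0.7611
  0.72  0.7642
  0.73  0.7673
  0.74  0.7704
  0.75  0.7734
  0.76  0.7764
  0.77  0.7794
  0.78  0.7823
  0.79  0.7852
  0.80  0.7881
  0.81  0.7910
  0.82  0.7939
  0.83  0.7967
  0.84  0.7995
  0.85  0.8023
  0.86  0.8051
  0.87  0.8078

σ√T = 0.22·√0.3333 = 0.1270
d₁ = [ln(54/50) + (0.061 + 0.22²/2)·0.3333] / 0.1270 = [0.0770 + 0.0284] / 0.1270 = 0.8295 → 0.83
d₂ = d₁ − σ√T = 0.8295 − 0.1270 = 0.7025 → 0.70
e^(−rT) = e^(−0.061·0.3333) = 0.9799
N(d₁) = N(0.83) = 0.7967;  N(d₂) = N(0.70) = 0.7580
C = 54·0.7967 − 50·0.9799·0.7580 = 43.0218 − 37.1382 = 5.8836

$5.88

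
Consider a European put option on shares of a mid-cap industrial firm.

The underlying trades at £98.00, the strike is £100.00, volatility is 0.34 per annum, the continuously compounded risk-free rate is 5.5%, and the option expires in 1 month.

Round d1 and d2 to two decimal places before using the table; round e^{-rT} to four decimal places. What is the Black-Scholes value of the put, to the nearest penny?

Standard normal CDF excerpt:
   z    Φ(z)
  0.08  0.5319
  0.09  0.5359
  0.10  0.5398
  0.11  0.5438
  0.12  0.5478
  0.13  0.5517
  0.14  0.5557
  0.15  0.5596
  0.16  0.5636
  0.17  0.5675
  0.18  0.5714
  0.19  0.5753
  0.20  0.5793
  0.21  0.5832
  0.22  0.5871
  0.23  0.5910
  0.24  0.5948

T = 0.08333;  σ√T = 0.0981
d₁ = [ln(98/100) + (0.055 + 0.34²/2)·0.08333] / 0.0981 = [-0.0202 + 0.0094] / 0.0981 = -0.1101 → -0.11
d₂ = d₁ − σ√T = -0.1101 − 0.0981 = -0.2082 → -0.21
e^(−rT) = e^(−0.055·0.08333) = 0.9954
P = 100·0.9954·N(0.21) − 98·N(0.11) = 100·0.9954·0.5832 − 98·0.5438 = 58.0517 − 53.2924 = 4.7593

£4.76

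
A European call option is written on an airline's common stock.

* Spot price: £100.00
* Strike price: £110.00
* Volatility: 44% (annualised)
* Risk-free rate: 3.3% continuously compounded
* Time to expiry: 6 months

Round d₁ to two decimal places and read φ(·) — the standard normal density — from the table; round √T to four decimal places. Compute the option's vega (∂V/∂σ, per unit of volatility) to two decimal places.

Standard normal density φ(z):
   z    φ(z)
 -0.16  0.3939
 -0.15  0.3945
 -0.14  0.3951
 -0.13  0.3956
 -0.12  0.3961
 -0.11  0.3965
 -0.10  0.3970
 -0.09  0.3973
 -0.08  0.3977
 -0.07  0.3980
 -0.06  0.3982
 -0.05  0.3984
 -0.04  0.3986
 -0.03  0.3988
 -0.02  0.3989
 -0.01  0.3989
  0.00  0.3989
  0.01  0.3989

28.07

T = 0.5;  σ√T = 0.3111
d₁ = [ln(100/110) + (0.033 + ½·0.44²)·0.5] / (σ√T) = (-0.0953 + 0.0649) / 0.3111 = -0.0977 which rounds to -0.10
√T = √0.5 = 0.7071
φ(d₁) = φ(-0.10) = 0.3970
vega = S·φ(d₁)·√T = 100·0.3970·0.7071 = 28.0719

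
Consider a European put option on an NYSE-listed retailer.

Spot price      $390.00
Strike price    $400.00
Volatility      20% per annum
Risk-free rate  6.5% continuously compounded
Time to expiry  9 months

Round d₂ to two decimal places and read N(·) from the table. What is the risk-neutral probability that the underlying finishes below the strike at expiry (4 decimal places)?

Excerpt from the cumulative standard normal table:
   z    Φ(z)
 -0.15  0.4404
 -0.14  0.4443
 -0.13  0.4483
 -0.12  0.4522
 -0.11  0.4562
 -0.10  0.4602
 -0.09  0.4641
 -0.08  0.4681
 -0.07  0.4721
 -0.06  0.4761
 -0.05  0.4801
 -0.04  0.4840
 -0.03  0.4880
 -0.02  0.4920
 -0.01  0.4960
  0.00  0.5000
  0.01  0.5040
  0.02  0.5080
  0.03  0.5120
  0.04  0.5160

T = 0.75;  σ√T = 0.1732
d₁ = [ln(390/400) + (0.065 + ½·0.2²)·0.75] / (σ√T) = (-0.0253 + 0.0638) / 0.1732 = 0.2219 ⇒ 0.22
d₂ = 0.2219 − 0.1732 = 0.0487 ⇒ 0.05
Risk-neutral Pr[S_T < K] = N(−d₂) = N(-0.05) = 0.4801

0.4801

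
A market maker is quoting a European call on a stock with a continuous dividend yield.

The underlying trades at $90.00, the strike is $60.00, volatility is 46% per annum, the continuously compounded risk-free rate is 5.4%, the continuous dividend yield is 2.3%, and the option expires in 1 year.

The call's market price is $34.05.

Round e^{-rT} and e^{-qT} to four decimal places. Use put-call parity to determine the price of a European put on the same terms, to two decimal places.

$2.94

exp(−qT) = exp(−0.023·1) = 0.9773;  exp(−rT) = exp(−0.054·1) = 0.9474
Put-call parity: C − P = S·e^(−qT) − K·e^(−rT) = 90·0.9773 − 60·0.9474 = 87.9570 − 56.8440 = 31.1130
P = C − (C − P) = 34.05 − (31.1130) = 2.9370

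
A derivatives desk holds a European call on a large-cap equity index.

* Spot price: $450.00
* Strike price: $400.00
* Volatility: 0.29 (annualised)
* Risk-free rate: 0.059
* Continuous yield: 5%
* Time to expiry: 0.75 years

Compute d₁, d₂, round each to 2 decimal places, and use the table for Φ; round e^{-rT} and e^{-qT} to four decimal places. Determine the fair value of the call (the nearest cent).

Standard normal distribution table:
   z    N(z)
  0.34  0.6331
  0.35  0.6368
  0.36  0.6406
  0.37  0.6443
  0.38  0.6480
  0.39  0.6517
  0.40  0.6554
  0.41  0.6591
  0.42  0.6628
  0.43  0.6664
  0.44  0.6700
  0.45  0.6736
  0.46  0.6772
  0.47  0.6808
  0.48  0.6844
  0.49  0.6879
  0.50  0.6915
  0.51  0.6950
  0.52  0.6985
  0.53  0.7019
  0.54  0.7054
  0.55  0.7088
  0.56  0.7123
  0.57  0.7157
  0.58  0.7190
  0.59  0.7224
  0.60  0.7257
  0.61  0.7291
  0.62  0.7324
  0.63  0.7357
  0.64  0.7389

σ√T = 0.29·√0.75 = 0.2511
ln(S/K) + (r − q + σ²/2)T = ln(450/400) + (0.059 − 0.05 + 0.29²/2)·0.75 = 0.1178 + 0.0383 = 0.1561
d₁ = 0.1561 / 0.2511 = 0.6214 ⇒ 0.62
d₂ = d₁ − σ√T = 0.6214 − 0.2511 = 0.3703 ⇒ 0.37
exp(−qT) = exp(−0.05·0.75) = 0.9632;  exp(−rT) = exp(−0.059·0.75) = 0.9567
N(d₁) = N(0.62) = 0.7324;  N(d₂) = N(0.37) = 0.6443
C = 450·0.9632·0.7324 − 400·0.9567·0.6443 = 317.4515 − 246.5607 = 70.8907

$70.89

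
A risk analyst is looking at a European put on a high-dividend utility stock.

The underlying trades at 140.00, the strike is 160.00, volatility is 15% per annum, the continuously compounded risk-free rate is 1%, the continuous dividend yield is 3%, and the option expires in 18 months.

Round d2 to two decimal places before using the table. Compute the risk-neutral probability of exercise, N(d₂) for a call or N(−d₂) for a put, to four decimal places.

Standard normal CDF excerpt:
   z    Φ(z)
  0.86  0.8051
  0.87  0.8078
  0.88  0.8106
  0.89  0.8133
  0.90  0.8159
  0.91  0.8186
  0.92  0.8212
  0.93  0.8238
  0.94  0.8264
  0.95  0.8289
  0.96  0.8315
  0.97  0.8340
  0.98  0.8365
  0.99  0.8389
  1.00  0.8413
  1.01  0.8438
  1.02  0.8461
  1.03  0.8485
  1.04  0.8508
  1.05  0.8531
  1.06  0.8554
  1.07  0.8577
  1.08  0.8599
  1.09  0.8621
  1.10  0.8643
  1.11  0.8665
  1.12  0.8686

T = 1.5;  σ√T = 0.1837
d₁ = [ln(140/160) + (0.01 − 0.03 + 0.15²/2)·1.5] / 0.1837 = [-0.1335 − 0.0131] / 0.1837 = -0.7983 ⇒ -0.80
d₂ = d₁ − σ√T = -0.7983 − 0.1837 = -0.9820 ⇒ -0.98
Pr(exercise) under Q = N(−d₂) = N(0.98) = 0.8365

0.8365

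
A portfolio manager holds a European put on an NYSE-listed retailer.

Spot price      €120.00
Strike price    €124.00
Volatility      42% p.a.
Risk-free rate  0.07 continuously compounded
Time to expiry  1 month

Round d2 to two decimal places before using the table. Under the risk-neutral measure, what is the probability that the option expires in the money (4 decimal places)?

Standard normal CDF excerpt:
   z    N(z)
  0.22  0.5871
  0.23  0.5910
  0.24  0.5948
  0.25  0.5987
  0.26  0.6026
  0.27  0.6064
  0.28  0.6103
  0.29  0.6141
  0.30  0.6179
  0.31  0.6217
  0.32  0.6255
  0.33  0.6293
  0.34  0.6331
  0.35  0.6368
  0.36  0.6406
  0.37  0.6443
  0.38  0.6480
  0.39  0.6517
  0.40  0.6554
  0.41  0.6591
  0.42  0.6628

σ√T = 0.42 × 0.2887 = 0.1212
d₁ = [ln(120/124) + (0.07 + 0.42²/2)·0.08333] / 0.1212 = [-0.0328 + 0.0132] / 0.1212 = -0.1617 which rounds to -0.16
d₂ = d₁ − σ√T = -0.1617 − 0.1212 = -0.2830 which rounds to -0.28
Pr(exercise) under Q = N(−d₂) = N(0.28) = 0.6103

0.6103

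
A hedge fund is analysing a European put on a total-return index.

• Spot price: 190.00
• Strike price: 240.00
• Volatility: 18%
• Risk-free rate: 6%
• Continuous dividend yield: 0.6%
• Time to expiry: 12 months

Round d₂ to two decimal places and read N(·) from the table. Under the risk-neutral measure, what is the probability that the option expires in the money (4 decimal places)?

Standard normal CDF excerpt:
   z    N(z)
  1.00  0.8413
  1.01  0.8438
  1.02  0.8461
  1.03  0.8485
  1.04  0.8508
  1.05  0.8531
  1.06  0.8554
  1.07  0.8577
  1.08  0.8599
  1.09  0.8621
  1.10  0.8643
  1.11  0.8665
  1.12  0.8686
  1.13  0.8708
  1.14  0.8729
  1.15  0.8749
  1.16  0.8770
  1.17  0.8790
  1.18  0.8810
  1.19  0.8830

σ√T = 0.18 × 1.0000 = 0.1800
d₁ = [ln(190/240) + (0.06 − 0.006 + ½·0.18²)·1] / (σ√T) = (-0.2336 + 0.0702) / 0.1800 = -0.9079 → -0.91
d₂ = -0.9079 − 0.1800 = -1.0879 → -1.09
Pr(exercise) under Q = N(−d₂) = N(1.09) = 0.8621

0.8621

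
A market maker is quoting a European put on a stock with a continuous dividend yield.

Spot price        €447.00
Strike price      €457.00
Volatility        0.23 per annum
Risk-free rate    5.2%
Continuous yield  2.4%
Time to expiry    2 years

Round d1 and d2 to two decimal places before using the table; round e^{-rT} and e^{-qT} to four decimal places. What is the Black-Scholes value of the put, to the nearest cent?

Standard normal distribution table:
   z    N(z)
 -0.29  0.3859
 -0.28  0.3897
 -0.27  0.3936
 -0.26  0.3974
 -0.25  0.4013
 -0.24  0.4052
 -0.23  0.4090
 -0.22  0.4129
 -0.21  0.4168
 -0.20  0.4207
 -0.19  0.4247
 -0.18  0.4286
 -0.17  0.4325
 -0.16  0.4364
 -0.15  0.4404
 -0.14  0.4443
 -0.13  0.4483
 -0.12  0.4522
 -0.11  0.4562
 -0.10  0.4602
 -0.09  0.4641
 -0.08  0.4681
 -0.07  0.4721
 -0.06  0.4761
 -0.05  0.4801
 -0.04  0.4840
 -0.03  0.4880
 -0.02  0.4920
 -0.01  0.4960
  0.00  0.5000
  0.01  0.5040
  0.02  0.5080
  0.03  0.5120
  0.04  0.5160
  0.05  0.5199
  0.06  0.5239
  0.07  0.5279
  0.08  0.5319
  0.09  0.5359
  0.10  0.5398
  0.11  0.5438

σ√T = 0.23 × 1.4142 = 0.3253
d₁ = [ln(447/457) + (0.052 − 0.024 + 0.23²/2)·2] / 0.3253 = [-0.0221 + 0.1089] / 0.3253 = 0.2668 ⇒ 0.27
d₂ = d₁ − σ√T = 0.2668 − 0.3253 = -0.0585 ⇒ -0.06
e^(−qT) = e^(−0.024·2) = 0.9531;  e^(−rT) = e^(−0.052·2) = 0.9012
P = 457·0.9012·N(0.06) − 447·0.9531·N(-0.27) = 457·0.9012·0.5239 − 447·0.9531·0.3936 = 215.7674 − 167.6877 = 48.0797

€48.08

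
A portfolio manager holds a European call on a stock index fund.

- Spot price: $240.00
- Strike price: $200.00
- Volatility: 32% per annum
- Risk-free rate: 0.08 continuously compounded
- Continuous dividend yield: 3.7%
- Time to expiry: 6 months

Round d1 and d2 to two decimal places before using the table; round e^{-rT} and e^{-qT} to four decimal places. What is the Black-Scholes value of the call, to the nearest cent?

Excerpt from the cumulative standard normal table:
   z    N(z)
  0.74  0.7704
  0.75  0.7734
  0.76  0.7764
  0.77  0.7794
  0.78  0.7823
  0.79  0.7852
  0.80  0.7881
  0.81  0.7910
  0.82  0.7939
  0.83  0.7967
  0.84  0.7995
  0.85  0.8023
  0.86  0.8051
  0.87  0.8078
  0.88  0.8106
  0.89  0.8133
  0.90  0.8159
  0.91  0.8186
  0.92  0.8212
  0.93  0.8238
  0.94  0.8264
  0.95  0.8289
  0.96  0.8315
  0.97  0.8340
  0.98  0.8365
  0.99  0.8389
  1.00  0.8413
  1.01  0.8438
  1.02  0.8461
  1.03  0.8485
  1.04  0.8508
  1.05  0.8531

T = 0.5;  σ√T = 0.2263
d₁ = [ln(240/200) + (0.08 − 0.037 + ½·0.32²)·0.5] / (σ√T) = (0.1823 + 0.0471) / 0.2263 = 1.0139 ≈ 1.01
d₂ = 1.0139 − 0.2263 = 0.7876 ≈ 0.79
exp(−qT) = exp(−0.037·0.5) = 0.9817;  exp(−rT) = exp(−0.08·0.5) = 0.9608
N(d₁) = N(1.01) = 0.8438;  N(d₂) = N(0.79) = 0.7852
C = 240·0.9817·0.8438 − 200·0.9608·0.7852 = 198.8060 − 150.8840 = 47.9220

$47.92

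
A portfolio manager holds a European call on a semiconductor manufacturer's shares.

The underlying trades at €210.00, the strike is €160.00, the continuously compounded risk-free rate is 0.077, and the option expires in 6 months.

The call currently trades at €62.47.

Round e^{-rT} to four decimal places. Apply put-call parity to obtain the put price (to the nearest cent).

€6.42

exp(−rT) = exp(−0.077·0.5) = 0.9622
Put-call parity: C − P = S − K·e^(−rT) = 210 − 160·0.9622 = 210 − 153.9520 = 56.0480
P = C − (C − P) = 62.47 − (56.0480) = 6.4220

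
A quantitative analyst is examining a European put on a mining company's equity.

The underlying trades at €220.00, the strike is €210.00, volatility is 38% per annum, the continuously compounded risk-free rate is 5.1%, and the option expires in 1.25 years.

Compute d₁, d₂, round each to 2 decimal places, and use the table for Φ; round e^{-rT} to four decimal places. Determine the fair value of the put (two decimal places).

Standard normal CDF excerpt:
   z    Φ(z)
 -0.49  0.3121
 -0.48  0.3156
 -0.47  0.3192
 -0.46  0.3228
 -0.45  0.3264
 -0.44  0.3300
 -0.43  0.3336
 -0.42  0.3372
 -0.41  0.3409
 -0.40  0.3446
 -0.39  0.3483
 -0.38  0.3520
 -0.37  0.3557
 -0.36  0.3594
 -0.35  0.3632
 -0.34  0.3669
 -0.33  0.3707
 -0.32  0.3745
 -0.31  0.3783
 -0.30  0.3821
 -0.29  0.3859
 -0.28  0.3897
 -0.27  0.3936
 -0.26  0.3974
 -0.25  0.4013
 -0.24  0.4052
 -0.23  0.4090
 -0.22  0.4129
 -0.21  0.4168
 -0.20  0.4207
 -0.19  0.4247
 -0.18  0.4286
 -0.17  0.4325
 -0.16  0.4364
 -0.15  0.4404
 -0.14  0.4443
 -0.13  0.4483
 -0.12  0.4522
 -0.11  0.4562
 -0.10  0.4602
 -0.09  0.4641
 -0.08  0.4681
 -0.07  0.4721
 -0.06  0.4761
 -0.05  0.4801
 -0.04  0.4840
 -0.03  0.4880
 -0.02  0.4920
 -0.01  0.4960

σ√T = 0.38 × 1.1180 = 0.4249
ln(S/K) + (r + σ²/2)T = ln(220/210) + (0.051 + 0.38²/2)·1.25 = 0.0465 + 0.1540 = 0.2005
d₁ = 0.2005 / 0.4249 = 0.4720 ≈ 0.47
d₂ = d₁ − σ√T = 0.4720 − 0.4249 = 0.0471 ≈ 0.05
e^(−rT) = e^(−0.051·1.25) = 0.9382
N(−d₂) = N(-0.05) = 0.4801;  N(−d₁) = N(-0.47) = 0.3192
P = 210·0.9382·0.4801 − 220·0.3192 = 94.5903 − 70.2240 = 24.3663

€24.37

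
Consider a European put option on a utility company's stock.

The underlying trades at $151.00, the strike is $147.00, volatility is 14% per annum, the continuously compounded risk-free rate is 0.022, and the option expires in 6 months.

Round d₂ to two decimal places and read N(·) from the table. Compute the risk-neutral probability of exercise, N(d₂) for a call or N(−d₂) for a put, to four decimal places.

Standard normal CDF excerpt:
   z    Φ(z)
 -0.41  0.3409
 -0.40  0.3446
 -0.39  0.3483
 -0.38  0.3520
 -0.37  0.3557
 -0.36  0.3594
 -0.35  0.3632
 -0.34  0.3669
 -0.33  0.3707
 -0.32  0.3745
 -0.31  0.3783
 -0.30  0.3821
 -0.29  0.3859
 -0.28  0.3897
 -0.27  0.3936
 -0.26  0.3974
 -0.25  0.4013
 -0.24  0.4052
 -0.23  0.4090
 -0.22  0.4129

σ√T = 0.14·√0.5 = 0.0990
ln(S/K) + (r + σ²/2)T = ln(151/147) + (0.022 + 0.14²/2)·0.5 = 0.0268 + 0.0159 = 0.0427
d₁ = 0.0427 / 0.0990 = 0.4318 → 0.43
d₂ = d₁ − σ√T = 0.4318 − 0.0990 = 0.3328 → 0.33
Pr(exercise) under Q = N(−d₂) = N(-0.33) = 0.3707

0.3707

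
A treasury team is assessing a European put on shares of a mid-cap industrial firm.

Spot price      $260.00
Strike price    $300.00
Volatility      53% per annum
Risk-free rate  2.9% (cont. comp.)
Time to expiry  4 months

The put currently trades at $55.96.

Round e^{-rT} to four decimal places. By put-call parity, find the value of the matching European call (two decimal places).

e^(−rT) = e^(−0.029·0.3333) = 0.9904
Put-call parity: C − P = S − K·e^(−rT) = 260 − 300·0.9904 = 260 − 297.1200 = -37.1200
C = P + (C − P) = 55.96 + (-37.1200) = 18.8400

$18.84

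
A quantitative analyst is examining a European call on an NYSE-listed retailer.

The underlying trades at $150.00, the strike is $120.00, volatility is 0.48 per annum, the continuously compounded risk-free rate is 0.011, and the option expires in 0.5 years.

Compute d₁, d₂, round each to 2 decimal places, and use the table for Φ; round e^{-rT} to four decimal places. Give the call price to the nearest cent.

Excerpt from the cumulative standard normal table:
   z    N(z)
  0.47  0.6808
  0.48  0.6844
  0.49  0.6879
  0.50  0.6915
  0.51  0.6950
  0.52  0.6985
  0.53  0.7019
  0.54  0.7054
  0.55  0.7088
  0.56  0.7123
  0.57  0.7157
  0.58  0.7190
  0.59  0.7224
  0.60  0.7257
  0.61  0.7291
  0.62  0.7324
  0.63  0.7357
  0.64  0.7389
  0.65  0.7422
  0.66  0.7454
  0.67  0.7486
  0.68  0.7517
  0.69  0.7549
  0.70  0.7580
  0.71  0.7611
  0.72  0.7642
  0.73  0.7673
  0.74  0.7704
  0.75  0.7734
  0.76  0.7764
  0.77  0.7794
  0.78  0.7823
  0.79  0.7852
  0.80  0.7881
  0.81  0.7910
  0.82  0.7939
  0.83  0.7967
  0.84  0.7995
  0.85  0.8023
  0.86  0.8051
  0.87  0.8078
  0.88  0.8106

$37.40

σ√T = 0.48 × 0.7071 = 0.3394
d₁ = [ln(150/120) + (0.011 + 0.48²/2)·0.5] / 0.3394 = [0.2231 + 0.0631] / 0.3394 = 0.8434 ⇒ 0.84
d₂ = d₁ − σ√T = 0.8434 − 0.3394 = 0.5039 ⇒ 0.50
exp(−rT) = exp(−0.011·0.5) = 0.9945
N(d₁) = N(0.84) = 0.7995;  N(d₂) = N(0.50) = 0.6915
C = 150·0.7995 − 120·0.9945·0.6915 = 119.9250 − 82.5236 = 37.4014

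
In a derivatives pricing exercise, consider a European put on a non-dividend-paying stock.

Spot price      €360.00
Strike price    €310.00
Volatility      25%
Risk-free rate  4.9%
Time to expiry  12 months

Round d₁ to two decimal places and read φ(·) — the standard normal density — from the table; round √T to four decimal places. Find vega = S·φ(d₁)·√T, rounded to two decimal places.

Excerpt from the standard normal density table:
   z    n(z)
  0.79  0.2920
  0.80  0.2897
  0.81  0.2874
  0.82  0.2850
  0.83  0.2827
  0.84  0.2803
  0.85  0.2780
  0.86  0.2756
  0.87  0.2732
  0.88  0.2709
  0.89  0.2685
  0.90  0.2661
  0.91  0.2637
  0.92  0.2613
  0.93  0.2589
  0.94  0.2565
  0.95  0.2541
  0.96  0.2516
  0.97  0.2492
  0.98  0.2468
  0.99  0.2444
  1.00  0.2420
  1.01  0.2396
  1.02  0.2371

94.07

σ√T = 0.25·√1 = 0.2500
ln(S/K) + (r + σ²/2)T = ln(360/310) + (0.049 + 0.25²/2)·1 = 0.1495 + 0.0803 = 0.2298
d₁ = 0.2298 / 0.2500 = 0.9191 → 0.92
√T = √1 = 1.0000
φ(d₁) = φ(0.92) = 0.2613
vega = S·φ(d₁)·√T = 360·0.2613·1.0000 = 94.0680
(The call has the same vega.)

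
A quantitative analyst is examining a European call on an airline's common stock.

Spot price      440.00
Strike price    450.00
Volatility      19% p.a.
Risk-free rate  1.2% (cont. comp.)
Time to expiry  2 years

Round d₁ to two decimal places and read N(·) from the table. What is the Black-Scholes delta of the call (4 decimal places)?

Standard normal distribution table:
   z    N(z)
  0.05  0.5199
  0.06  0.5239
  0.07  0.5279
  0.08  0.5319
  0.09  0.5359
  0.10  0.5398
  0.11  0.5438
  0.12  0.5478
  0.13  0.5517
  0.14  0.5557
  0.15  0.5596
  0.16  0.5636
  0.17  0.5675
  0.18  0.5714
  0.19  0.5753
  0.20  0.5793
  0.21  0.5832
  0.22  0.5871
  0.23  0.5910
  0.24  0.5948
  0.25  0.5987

σ√T = 0.19·√2 = 0.2687
d₁ = [ln(440/450) + (0.012 + 0.19²/2)·2] / 0.2687 = [-0.0225 + 0.0601] / 0.2687 = 0.1400 ⇒ 0.14
N(d₁) = N(0.14) = 0.5557
Δ_call = N(d₁) = 0.5557

0.5557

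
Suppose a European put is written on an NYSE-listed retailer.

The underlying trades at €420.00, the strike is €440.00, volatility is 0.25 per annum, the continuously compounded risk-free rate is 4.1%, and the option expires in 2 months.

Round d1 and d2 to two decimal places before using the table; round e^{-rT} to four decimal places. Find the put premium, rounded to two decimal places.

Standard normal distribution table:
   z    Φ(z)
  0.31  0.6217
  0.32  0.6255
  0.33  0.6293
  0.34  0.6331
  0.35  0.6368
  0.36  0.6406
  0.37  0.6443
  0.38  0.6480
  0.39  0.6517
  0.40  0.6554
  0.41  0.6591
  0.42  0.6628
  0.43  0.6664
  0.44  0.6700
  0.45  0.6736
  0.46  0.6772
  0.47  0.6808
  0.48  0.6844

€26.89

σ√T = 0.25·√0.1667 = 0.1021
d₁ = [ln(420/440) + (0.041 + 0.25²/2)·0.1667] / 0.1021 = [-0.0465 + 0.0120] / 0.1021 = -0.3378 → -0.34
d₂ = d₁ − σ√T = -0.3378 − 0.1021 = -0.4399 → -0.44
e^(−rT) = e^(−0.041·0.1667) = 0.9932
P = 440·0.9932·N(0.44) − 420·N(0.34) = 440·0.9932·0.6700 − 420·0.6331 = 292.7954 − 265.9020 = 26.8934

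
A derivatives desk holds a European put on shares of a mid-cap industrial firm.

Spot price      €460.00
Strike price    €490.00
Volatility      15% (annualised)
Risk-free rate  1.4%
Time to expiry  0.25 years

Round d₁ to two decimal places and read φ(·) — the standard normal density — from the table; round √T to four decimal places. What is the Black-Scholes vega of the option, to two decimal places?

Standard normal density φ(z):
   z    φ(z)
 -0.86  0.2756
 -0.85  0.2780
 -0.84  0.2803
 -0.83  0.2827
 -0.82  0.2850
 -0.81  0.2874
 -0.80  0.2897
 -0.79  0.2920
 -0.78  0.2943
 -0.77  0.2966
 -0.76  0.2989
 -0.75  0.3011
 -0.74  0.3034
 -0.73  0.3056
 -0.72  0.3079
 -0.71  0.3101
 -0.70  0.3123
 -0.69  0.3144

68.75

σ√T = 0.15 × 0.5000 = 0.0750
d₁ = [ln(460/490) + (0.014 + ½·0.15²)·0.25] / (σ√T) = (-0.0632 + 0.0063) / 0.0750 = -0.7582 ≈ -0.76
√T = √0.25 = 0.5000
φ(d₁) = φ(-0.76) = 0.2989
vega = S·φ(d₁)·√T = 460·0.2989·0.5000 = 68.7470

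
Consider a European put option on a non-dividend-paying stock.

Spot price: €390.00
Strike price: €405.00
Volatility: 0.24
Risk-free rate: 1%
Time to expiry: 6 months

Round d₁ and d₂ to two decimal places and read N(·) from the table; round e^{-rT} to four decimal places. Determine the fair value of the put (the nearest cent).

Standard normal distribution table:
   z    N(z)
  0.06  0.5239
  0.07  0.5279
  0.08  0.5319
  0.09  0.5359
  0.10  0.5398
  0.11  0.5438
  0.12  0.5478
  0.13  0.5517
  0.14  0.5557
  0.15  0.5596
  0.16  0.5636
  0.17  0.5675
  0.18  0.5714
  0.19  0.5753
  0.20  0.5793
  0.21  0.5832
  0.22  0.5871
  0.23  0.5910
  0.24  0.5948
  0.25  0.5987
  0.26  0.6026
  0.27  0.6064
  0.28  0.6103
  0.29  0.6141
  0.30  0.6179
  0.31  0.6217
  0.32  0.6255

€33.85

σ√T = 0.24 × 0.7071 = 0.1697
d₁ = [ln(390/405) + (0.01 + 0.24²/2)·0.5] / 0.1697 = [-0.0377 + 0.0194] / 0.1697 = -0.1081 ⇒ -0.11
d₂ = d₁ − σ√T = -0.1081 − 0.1697 = -0.2778 ⇒ -0.28
e^(−rT) = e^(−0.01·0.5) = 0.9950
P = 405·0.9950·N(0.28) − 390·N(0.11) = 405·0.9950·0.6103 − 390·0.5438 = 245.9356 − 212.0820 = 33.8536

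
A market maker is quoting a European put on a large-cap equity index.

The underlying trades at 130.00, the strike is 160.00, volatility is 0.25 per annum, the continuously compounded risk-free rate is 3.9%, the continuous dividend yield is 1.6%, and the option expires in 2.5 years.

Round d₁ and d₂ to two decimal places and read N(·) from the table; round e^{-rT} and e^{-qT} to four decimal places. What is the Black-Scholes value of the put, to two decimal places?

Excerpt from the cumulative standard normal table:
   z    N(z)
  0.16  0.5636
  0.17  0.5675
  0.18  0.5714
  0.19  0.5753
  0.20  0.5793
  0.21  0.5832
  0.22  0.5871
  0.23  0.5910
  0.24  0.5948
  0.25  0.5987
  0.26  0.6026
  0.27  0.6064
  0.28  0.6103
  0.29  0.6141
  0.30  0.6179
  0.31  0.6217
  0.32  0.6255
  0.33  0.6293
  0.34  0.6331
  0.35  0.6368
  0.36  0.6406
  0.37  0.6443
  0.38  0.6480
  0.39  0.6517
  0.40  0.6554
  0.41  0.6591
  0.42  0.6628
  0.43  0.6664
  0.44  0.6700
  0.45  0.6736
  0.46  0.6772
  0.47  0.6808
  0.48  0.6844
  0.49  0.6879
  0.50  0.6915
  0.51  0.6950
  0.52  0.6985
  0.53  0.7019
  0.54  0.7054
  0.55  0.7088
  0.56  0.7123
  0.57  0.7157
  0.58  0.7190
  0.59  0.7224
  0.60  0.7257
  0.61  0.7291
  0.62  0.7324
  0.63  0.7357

32.98

T = 2.5;  σ√T = 0.3953
ln(S/K) + (r − q + σ²/2)T = ln(130/160) + (0.039 − 0.016 + 0.25²/2)·2.5 = -0.2076 + 0.1356 = -0.0720
d₁ = -0.0720 / 0.3953 = -0.1822 → -0.18
d₂ = d₁ − σ√T = -0.1822 − 0.3953 = -0.5775 → -0.58
e^(−qT) = e^(−0.016·2.5) = 0.9608;  e^(−rT) = e^(−0.039·2.5) = 0.9071
N(−d₂) = N(0.58) = 0.7190;  N(−d₁) = N(0.18) = 0.5714
P = 160·0.9071·0.7190 − 130·0.9608·0.5714 = 104.3528 − 71.3701 = 32.9826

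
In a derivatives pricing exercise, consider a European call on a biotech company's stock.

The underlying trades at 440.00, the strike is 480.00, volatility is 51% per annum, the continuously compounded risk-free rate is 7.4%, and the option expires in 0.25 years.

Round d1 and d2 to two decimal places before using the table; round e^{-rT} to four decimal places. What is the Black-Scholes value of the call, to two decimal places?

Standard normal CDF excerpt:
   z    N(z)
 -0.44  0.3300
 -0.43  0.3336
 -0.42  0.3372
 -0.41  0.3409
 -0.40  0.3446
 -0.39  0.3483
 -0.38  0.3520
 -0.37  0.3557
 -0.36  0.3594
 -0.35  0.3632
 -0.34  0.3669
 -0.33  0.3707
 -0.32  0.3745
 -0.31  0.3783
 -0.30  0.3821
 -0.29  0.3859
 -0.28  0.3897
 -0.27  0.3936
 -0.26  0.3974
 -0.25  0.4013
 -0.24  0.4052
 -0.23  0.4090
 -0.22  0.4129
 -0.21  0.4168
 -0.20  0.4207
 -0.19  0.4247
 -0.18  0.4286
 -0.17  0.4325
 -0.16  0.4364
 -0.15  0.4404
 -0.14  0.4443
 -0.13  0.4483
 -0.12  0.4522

33.11

T = 0.25;  σ√T = 0.2550
d₁ = [ln(440/480) + (0.074 + ½·0.51²)·0.25] / (σ√T) = (-0.0870 + 0.0510) / 0.2550 = -0.1412 → -0.14
d₂ = -0.1412 − 0.2550 = -0.3962 → -0.40
e^(−rT) = e^(−0.074·0.25) = 0.9817
N(d₁) = N(-0.14) = 0.4443;  N(d₂) = N(-0.40) = 0.3446
C = 440·0.4443 − 480·0.9817·0.3446 = 195.4920 − 162.3810 = 33.1110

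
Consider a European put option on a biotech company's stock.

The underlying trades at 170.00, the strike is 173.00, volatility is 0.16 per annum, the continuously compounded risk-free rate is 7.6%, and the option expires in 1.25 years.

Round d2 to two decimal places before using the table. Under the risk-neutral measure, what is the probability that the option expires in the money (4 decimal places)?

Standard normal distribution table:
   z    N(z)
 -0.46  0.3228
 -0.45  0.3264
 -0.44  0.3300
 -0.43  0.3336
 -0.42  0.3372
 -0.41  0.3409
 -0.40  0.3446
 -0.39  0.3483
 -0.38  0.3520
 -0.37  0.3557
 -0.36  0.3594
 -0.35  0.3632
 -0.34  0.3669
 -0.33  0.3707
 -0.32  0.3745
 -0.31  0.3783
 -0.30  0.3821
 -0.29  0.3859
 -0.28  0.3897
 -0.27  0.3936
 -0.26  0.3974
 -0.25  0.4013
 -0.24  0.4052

σ√T = 0.16 × 1.1180 = 0.1789
d₁ = [ln(170/173) + (0.076 + ½·0.16²)·1.25] / (σ√T) = (-0.0175 + 0.1110) / 0.1789 = 0.5227 → 0.52
d₂ = 0.5227 − 0.1789 = 0.3438 → 0.34
Pr(exercise) under Q = N(−d₂) = N(-0.34) = 0.3669

0.3669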